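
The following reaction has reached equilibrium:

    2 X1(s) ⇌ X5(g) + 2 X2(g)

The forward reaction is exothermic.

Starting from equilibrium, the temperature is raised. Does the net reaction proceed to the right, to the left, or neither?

left

The forward reaction is exothermic. Raising T favours the endothermic direction — shift to the left.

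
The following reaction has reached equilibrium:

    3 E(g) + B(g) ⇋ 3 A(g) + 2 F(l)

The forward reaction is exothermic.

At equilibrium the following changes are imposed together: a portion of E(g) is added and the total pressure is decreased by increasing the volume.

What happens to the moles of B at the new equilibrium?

cannot be determined

Adding E (g), a reactant, drives the reaction to the right.
Gas moles: reactants 4, products 3 (Δn_gas = -1). Expansion shifts the system toward the side with more moles of gas — to the left.
The two effects oppose each other, so the net shift — and hence the change in B — cannot be determined from the given information.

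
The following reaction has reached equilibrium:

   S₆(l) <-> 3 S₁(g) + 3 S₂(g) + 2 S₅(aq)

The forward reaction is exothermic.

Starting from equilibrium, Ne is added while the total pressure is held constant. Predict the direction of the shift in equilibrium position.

right

Adding inert gas at constant total pressure expands the volume and lowers every reacting partial pressure. With Δn_gas = 6 − 0 = +6, Q moves away from K toward the side with fewer gas moles, so the system shifts toward the side with more gas moles — to the right.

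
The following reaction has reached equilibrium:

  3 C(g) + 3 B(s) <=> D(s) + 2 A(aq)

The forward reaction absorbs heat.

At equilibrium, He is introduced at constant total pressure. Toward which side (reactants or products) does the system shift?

left

Adding inert gas at constant total pressure expands the volume and lowers every reacting partial pressure. With Δn_gas = 0 − 3 = -3, Q moves away from K toward the side with fewer gas moles, so the system shifts toward the side with more gas moles — to the left.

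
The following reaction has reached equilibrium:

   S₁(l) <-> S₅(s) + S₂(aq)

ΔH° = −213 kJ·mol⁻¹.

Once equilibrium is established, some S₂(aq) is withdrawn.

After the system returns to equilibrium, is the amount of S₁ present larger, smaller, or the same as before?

Removing S₂ (aq), a product, drives the reaction to the right.
The net shift is to the right. S₁ is a reactant, so its amount decreases.

decreases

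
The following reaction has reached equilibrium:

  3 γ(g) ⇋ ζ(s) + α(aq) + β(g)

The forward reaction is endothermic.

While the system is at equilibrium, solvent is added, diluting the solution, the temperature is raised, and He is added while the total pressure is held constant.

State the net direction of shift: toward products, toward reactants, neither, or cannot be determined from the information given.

Dilution lowers every aqueous concentration by the same factor. Δn_aq = 1 − 0 = +1, so the system shifts toward the side with more dissolved moles — to the right.
The forward reaction is endothermic. Raising T favours the endothermic direction — shift to the right.
Adding inert gas at constant total pressure expands the volume and lowers every reacting partial pressure. With Δn_gas = 1 − 3 = -2, Q moves away from K toward the side with fewer gas moles, so the system shifts toward the side with more gas moles — to the left.
The individual effects push in opposite directions; without quantitative information the net direction cannot be determined.

cannot be determined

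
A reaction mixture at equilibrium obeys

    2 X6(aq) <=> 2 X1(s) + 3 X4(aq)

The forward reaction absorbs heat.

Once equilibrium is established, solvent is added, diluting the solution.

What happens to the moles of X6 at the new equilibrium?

Dilution lowers every aqueous concentration by the same factor. Δn_aq = 3 − 2 = +1, so the system shifts toward the side with more dissolved moles — to the right.
The net shift is to the right. X6 is a reactant, so its amount decreases.

decreases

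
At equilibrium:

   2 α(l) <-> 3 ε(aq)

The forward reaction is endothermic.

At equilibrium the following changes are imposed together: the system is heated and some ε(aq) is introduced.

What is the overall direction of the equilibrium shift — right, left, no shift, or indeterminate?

The forward reaction is endothermic. Raising T favours the endothermic direction — shift to the right.
Adding ε (aq), a product, drives the reaction to the left.
The individual effects push in opposite directions; without quantitative information the net direction cannot be determined.

cannot be determined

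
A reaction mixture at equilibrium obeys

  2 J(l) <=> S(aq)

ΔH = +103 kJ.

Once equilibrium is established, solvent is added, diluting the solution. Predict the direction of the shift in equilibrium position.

right

Dilution lowers every aqueous concentration by the same factor. Δn_aq = 1 − 0 = +1, so the system shifts toward the side with more dissolved moles — to the right.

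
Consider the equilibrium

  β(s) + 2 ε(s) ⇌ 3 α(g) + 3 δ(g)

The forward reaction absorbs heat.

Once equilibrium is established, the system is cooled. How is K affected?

K depends on temperature via the van 't Hoff relation. The forward reaction is endothermic, so lowering T decreases K.

decreases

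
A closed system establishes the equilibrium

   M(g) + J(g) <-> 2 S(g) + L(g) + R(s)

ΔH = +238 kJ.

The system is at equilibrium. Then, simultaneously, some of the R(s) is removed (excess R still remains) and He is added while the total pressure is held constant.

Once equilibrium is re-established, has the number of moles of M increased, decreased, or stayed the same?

decreases

R is a pure solid; its activity is 1 regardless of amount, so Q is unaffected — no shift from this change.
Adding inert gas at constant total pressure expands the volume and lowers every reacting partial pressure. With Δn_gas = 3 − 2 = +1, Q moves away from K toward the side with fewer gas moles, so the system shifts toward the side with more gas moles — to the right.
The net shift is to the right. M is a reactant, so its amount decreases.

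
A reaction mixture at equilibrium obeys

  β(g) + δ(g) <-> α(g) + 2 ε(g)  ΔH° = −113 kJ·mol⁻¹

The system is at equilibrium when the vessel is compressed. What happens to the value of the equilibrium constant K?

unchanged

The equilibrium constant depends only on temperature. This perturbation may move the position of equilibrium, but since T is unchanged, K itself is unchanged.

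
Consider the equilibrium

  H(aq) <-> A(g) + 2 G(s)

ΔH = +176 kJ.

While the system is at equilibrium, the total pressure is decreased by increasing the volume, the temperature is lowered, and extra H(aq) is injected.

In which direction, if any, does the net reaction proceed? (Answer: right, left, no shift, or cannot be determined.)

cannot be determined

Gas moles: reactants 0, products 1 (Δn_gas = +1). Expansion shifts the system toward the side with more moles of gas — to the right.
The forward reaction is endothermic. Lowering T favours the exothermic direction — shift to the left.
Adding H (aq), a reactant, drives the reaction to the right.
The individual effects push in opposite directions; without quantitative information the net direction cannot be determined.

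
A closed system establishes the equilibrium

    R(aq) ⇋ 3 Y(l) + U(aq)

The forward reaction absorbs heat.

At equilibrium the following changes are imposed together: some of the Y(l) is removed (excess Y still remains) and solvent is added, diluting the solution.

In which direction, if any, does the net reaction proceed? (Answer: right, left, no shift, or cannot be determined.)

no shift

Y is a pure liquid; its activity is 1 regardless of amount, so Q is unaffected — no shift from this change.
Dilution scales every aqueous concentration by the same factor. Δn_aq = 1 − 1 = 0, so Q is unchanged — no shift.
None of the changes alters Q relative to K, so there is no net shift.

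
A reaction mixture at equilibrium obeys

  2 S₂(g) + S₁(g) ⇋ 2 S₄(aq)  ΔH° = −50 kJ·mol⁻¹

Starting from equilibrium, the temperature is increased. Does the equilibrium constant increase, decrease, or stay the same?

K depends on temperature via the van 't Hoff relation. The forward reaction is exothermic, so raising T decreases K.

decreases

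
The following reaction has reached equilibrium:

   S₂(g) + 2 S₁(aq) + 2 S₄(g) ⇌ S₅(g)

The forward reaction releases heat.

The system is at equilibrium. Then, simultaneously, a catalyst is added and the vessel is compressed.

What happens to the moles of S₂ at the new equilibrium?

A catalyst speeds both forward and reverse rates equally; it changes neither Q nor K — no shift from this change.
Gas moles: reactants 3, products 1 (Δn_gas = -2). Compression shifts the system toward the side with fewer moles of gas — to the right.
The net shift is to the right. S₂ is a reactant, so its amount decreases.

decreases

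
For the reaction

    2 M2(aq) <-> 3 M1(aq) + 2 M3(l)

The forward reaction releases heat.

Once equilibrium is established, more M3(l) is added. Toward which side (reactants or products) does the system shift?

M3 is a pure liquid; its activity is 1 regardless of amount, so Q is unaffected — no shift from this change.

no shift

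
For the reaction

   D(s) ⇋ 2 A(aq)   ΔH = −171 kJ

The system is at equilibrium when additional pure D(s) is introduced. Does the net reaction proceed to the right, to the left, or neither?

no shift

D is a pure solid; its activity is 1 regardless of amount, so Q is unaffected — no shift from this change.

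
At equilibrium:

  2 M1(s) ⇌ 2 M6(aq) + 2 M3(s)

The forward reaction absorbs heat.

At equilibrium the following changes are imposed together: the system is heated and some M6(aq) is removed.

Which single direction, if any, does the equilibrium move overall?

The forward reaction is endothermic. Raising T favours the endothermic direction — shift to the right.
Removing M6 (aq), a product, drives the reaction to the right.
All effects act in the same direction — net shift to the right.

right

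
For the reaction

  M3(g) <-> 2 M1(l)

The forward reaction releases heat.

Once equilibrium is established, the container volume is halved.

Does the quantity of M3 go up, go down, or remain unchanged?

Gas moles: reactants 1, products 0 (Δn_gas = -1). Compression shifts the system toward the side with fewer moles of gas — to the right.
The net shift is to the right. M3 is a reactant, so its amount decreases.

decreases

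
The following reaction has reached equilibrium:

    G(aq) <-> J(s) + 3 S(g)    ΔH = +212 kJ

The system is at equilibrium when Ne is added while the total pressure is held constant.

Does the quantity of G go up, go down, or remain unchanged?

decreases

Adding inert gas at constant total pressure expands the volume and lowers every reacting partial pressure. With Δn_gas = 3 − 0 = +3, Q moves away from K toward the side with fewer gas moles, so the system shifts toward the side with more gas moles — to the right.
The net shift is to the right. G is a reactant, so its amount decreases.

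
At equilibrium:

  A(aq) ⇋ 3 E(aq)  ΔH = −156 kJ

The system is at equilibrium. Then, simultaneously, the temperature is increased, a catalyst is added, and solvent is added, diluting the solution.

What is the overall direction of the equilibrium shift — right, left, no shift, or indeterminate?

The forward reaction is exothermic. Raising T favours the endothermic direction — shift to the left.
A catalyst speeds both forward and reverse rates equally; it changes neither Q nor K — no shift from this change.
Dilution lowers every aqueous concentration by the same factor. Δn_aq = 3 − 1 = +2, so the system shifts toward the side with more dissolved moles — to the right.
The individual effects push in opposite directions; without quantitative information the net direction cannot be determined.

cannot be determined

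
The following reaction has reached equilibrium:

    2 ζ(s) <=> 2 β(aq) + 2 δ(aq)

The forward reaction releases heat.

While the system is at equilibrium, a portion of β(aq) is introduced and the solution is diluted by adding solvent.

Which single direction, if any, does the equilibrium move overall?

Adding β (aq), a product, drives the reaction to the left.
Dilution lowers every aqueous concentration by the same factor. Δn_aq = 4 − 0 = +4, so the system shifts toward the side with more dissolved moles — to the right.
The individual effects push in opposite directions; without quantitative information the net direction cannot be determined.

cannot be determined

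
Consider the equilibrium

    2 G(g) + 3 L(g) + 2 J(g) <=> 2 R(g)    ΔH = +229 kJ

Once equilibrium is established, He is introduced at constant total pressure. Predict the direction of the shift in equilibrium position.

left

Adding inert gas at constant total pressure expands the volume and lowers every reacting partial pressure. With Δn_gas = 2 − 7 = -5, Q moves away from K toward the side with fewer gas moles, so the system shifts toward the side with more gas moles — to the left.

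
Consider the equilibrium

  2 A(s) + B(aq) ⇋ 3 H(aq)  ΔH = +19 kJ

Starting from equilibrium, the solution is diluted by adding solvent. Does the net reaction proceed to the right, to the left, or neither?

Dilution lowers every aqueous concentration by the same factor. Δn_aq = 3 − 1 = +2, so the system shifts toward the side with more dissolved moles — to the right.

right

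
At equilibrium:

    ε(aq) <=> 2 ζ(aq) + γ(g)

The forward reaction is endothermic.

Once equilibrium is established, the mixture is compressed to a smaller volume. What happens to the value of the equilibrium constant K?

The equilibrium constant depends only on temperature. This perturbation may move the position of equilibrium, but since T is unchanged, K itself is unchanged.

unchanged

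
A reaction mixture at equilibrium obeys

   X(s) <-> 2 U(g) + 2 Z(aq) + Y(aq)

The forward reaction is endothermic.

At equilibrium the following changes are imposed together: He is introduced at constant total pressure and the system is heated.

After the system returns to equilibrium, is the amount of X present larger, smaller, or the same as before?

Adding inert gas at constant total pressure expands the volume and lowers every reacting partial pressure. With Δn_gas = 2 − 0 = +2, Q moves away from K toward the side with fewer gas moles, so the system shifts toward the side with more gas moles — to the right.
The forward reaction is endothermic. Raising T favours the endothermic direction — shift to the right.
The net shift is to the right. X is a reactant, so its amount decreases.

decreases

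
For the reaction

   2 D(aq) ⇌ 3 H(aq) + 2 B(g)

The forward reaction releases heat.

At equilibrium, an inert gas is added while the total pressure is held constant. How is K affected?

unchanged

The equilibrium constant depends only on temperature. This perturbation may move the position of equilibrium, but since T is unchanged, K itself is unchanged.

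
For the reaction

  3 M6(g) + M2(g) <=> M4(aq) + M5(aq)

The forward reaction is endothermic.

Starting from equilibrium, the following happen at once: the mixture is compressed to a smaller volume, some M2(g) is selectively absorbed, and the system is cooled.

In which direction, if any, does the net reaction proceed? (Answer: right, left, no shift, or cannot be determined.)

cannot be determined

Gas moles: reactants 4, products 0 (Δn_gas = -4). Compression shifts the system toward the side with fewer moles of gas — to the right.
Removing M2 (g), a reactant, drives the reaction to the left.
The forward reaction is endothermic. Lowering T favours the exothermic direction — shift to the left.
The individual effects push in opposite directions; without quantitative information the net direction cannot be determined.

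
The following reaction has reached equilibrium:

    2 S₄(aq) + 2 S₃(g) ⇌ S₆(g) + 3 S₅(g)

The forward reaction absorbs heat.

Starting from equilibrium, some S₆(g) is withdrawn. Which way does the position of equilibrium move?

right

Removing S₆ (g), a product, drives the reaction to the right.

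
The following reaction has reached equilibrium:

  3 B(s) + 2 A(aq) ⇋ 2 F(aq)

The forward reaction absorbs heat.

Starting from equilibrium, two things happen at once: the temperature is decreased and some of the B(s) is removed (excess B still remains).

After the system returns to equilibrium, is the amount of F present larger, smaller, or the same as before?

decreases

The forward reaction is endothermic. Lowering T favours the exothermic direction — shift to the left.
B is a pure solid; its activity is 1 regardless of amount, so Q is unaffected — no shift from this change.
The net shift is to the left. F is a product, so its amount decreases.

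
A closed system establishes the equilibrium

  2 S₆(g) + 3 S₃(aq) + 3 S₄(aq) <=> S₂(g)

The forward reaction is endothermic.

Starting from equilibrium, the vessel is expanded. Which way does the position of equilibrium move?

Gas moles: reactants 2, products 1 (Δn_gas = -1). Expansion shifts the system toward the side with more moles of gas — to the left.

left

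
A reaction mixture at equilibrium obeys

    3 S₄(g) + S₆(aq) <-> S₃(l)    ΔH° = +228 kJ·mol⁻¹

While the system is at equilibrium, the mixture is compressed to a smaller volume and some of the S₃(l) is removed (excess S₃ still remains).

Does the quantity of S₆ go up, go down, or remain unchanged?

Gas moles: reactants 3, products 0 (Δn_gas = -3). Compression shifts the system toward the side with fewer moles of gas — to the right.
S₃ is a pure liquid; its activity is 1 regardless of amount, so Q is unaffected — no shift from this change.
The net shift is to the right. S₆ is a reactant, so its amount decreases.

decreases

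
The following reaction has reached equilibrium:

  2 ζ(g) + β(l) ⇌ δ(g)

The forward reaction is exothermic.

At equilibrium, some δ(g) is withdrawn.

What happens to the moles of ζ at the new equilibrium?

Removing δ (g), a product, drives the reaction to the right.
The net shift is to the right. ζ is a reactant, so its amount decreases.

decreases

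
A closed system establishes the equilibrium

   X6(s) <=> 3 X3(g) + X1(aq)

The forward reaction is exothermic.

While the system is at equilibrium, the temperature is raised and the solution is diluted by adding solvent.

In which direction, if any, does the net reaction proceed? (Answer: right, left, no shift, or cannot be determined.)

The forward reaction is exothermic. Raising T favours the endothermic direction — shift to the left.
Dilution lowers every aqueous concentration by the same factor. Δn_aq = 1 − 0 = +1, so the system shifts toward the side with more dissolved moles — to the right.
The individual effects push in opposite directions; without quantitative information the net direction cannot be determined.

cannot be determined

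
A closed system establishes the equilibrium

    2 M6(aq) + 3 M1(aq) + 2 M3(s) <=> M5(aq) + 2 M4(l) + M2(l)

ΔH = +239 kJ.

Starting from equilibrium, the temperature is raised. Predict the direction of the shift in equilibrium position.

right

The forward reaction is endothermic. Raising T favours the endothermic direction — shift to the right.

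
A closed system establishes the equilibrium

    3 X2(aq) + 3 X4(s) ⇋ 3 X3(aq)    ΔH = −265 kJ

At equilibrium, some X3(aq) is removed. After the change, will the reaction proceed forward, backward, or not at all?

Removing X3 (aq), a product, drives the reaction to the right.

right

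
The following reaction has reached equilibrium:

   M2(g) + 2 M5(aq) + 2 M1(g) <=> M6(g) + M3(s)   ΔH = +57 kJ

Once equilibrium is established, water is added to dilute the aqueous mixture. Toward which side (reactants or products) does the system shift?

left

Dilution lowers every aqueous concentration by the same factor. Δn_aq = 0 − 2 = -2, so the system shifts toward the side with more dissolved moles — to the left.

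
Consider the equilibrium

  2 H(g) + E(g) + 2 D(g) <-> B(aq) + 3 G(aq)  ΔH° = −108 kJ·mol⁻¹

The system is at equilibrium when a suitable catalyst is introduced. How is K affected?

unchanged

The equilibrium constant depends only on temperature. This perturbation changes neither the position of equilibrium nor K.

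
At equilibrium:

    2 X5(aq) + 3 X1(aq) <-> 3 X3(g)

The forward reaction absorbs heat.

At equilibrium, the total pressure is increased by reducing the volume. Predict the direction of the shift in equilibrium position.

left

Gas moles: reactants 0, products 3 (Δn_gas = +3). Compression shifts the system toward the side with fewer moles of gas — to the left.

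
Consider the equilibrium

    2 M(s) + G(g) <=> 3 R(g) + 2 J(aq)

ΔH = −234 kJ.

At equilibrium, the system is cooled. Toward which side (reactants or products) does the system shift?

right

The forward reaction is exothermic. Lowering T favours the exothermic direction — shift to the right.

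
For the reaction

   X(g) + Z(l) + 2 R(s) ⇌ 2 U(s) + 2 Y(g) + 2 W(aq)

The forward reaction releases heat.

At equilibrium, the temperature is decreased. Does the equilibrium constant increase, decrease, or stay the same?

increases

K depends on temperature via the van 't Hoff relation. The forward reaction is exothermic, so lowering T increases K.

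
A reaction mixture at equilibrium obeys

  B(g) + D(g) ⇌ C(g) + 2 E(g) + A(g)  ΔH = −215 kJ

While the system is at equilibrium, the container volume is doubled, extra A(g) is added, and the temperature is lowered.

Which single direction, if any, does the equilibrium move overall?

cannot be determined

Gas moles: reactants 2, products 4 (Δn_gas = +2). Expansion shifts the system toward the side with more moles of gas — to the right.
Adding A (g), a product, drives the reaction to the left.
The forward reaction is exothermic. Lowering T favours the exothermic direction — shift to the right.
The individual effects push in opposite directions; without quantitative information the net direction cannot be determined.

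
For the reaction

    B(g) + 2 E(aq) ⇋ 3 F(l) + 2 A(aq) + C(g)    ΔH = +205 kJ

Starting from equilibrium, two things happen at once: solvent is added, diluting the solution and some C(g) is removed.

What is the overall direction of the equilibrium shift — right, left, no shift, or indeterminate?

right

Dilution scales every aqueous concentration by the same factor. Δn_aq = 2 − 2 = 0, so Q is unchanged — no shift.
Removing C (g), a product, drives the reaction to the right.
Only the nonzero effect(s) matter; the net shift is to the right.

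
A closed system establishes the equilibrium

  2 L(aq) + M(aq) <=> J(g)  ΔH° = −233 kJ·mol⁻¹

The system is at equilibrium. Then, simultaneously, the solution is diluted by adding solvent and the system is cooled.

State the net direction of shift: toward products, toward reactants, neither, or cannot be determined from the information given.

cannot be determined

Dilution lowers every aqueous concentration by the same factor. Δn_aq = 0 − 3 = -3, so the system shifts toward the side with more dissolved moles — to the left.
The forward reaction is exothermic. Lowering T favours the exothermic direction — shift to the right.
The individual effects push in opposite directions; without quantitative information the net direction cannot be determined.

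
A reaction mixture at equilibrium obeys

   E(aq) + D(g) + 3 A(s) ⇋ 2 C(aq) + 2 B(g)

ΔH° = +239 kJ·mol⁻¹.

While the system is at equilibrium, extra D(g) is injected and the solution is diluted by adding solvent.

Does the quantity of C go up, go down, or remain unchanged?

increases

Adding D (g), a reactant, drives the reaction to the right.
Dilution lowers every aqueous concentration by the same factor. Δn_aq = 2 − 1 = +1, so the system shifts toward the side with more dissolved moles — to the right.
The net shift is to the right. C is a product, so its amount increases.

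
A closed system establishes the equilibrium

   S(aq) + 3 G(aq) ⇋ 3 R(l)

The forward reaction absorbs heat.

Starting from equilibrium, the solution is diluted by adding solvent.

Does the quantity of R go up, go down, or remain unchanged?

Dilution lowers every aqueous concentration by the same factor. Δn_aq = 0 − 4 = -4, so the system shifts toward the side with more dissolved moles — to the left.
The net shift is to the left. R is a product, so its amount decreases.

decreases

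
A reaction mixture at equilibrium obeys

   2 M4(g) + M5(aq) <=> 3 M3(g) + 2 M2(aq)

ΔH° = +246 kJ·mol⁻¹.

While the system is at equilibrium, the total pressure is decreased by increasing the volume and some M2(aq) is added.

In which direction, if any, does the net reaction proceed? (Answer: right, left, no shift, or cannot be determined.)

cannot be determined

Gas moles: reactants 2, products 3 (Δn_gas = +1). Expansion shifts the system toward the side with more moles of gas — to the right.
Adding M2 (aq), a product, drives the reaction to the left.
The individual effects push in opposite directions; without quantitative information the net direction cannot be determined.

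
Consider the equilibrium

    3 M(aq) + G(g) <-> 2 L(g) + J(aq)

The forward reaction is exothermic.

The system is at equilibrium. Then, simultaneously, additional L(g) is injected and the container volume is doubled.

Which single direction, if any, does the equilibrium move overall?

Adding L (g), a product, drives the reaction to the left.
Gas moles: reactants 1, products 2 (Δn_gas = +1). Expansion shifts the system toward the side with more moles of gas — to the right.
The individual effects push in opposite directions; without quantitative information the net direction cannot be determined.

cannot be determined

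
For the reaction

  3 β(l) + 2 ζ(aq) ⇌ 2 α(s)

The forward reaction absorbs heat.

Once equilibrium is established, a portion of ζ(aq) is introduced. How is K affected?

The equilibrium constant depends only on temperature. This perturbation may move the position of equilibrium, but since T is unchanged, K itself is unchanged.

unchanged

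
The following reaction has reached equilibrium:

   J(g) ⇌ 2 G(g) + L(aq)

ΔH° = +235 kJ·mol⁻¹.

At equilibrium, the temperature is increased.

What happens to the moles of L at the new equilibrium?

increases

The forward reaction is endothermic. Raising T favours the endothermic direction — shift to the right.
The net shift is to the right. L is a product, so its amount increases.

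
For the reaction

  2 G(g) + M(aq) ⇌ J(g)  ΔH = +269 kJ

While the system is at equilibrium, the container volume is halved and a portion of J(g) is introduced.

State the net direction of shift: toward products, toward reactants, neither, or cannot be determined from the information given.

Gas moles: reactants 2, products 1 (Δn_gas = -1). Compression shifts the system toward the side with fewer moles of gas — to the right.
Adding J (g), a product, drives the reaction to the left.
The individual effects push in opposite directions; without quantitative information the net direction cannot be determined.

cannot be determined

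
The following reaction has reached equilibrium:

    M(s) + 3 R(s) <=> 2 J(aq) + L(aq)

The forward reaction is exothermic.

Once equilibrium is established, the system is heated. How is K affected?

decreases

K depends on temperature via the van 't Hoff relation. The forward reaction is exothermic, so raising T decreases K.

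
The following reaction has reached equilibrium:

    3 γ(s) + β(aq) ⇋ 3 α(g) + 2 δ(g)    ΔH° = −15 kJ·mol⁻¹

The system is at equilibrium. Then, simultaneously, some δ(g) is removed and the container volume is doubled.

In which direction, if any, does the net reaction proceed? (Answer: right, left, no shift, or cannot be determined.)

right

Removing δ (g), a product, drives the reaction to the right.
Gas moles: reactants 0, products 5 (Δn_gas = +5). Expansion shifts the system toward the side with more moles of gas — to the right.
All effects act in the same direction — net shift to the right.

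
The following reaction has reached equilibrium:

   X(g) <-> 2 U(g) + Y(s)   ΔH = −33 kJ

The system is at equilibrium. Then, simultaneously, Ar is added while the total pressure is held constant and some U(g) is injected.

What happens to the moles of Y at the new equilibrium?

Adding inert gas at constant total pressure expands the volume and lowers every reacting partial pressure. With Δn_gas = 2 − 1 = +1, Q moves away from K toward the side with fewer gas moles, so the system shifts toward the side with more gas moles — to the right.
Adding U (g), a product, drives the reaction to the left.
The two effects oppose each other, so the net shift — and hence the change in Y — cannot be determined from the given information.

cannot be determined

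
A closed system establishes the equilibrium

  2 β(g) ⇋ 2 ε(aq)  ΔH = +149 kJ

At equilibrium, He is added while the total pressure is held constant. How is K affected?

unchanged

The equilibrium constant depends only on temperature. This perturbation may move the position of equilibrium, but since T is unchanged, K itself is unchanged.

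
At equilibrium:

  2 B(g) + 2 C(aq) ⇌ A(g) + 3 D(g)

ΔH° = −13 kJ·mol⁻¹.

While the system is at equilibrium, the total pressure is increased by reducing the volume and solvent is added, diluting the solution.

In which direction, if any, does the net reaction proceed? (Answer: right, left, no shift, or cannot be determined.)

left

Gas moles: reactants 2, products 4 (Δn_gas = +2). Compression shifts the system toward the side with fewer moles of gas — to the left.
Dilution lowers every aqueous concentration by the same factor. Δn_aq = 0 − 2 = -2, so the system shifts toward the side with more dissolved moles — to the left.
All effects act in the same direction — net shift to the left.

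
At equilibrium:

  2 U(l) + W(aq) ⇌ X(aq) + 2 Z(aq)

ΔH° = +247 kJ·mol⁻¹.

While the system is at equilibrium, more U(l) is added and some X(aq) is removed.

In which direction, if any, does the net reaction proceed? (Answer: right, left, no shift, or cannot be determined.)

U is a pure liquid; its activity is 1 regardless of amount, so Q is unaffected — no shift from this change.
Removing X (aq), a product, drives the reaction to the right.
Only the nonzero effect(s) matter; the net shift is to the right.

right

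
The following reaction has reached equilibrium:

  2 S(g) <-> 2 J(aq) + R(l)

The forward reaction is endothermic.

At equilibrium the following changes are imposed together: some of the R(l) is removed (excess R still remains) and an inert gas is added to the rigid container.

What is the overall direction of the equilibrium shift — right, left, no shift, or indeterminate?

R is a pure liquid; its activity is 1 regardless of amount, so Q is unaffected — no shift from this change.
At constant volume, adding an inert gas leaves every reacting species' partial pressure unchanged, so Q is unchanged — no shift from this change.
None of the changes alters Q relative to K, so there is no net shift.

no shift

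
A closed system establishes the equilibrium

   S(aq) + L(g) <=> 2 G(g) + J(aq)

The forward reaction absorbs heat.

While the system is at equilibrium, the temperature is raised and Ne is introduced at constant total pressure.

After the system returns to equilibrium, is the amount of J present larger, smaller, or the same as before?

increases

The forward reaction is endothermic. Raising T favours the endothermic direction — shift to the right.
Adding inert gas at constant total pressure expands the volume and lowers every reacting partial pressure. With Δn_gas = 2 − 1 = +1, Q moves away from K toward the side with fewer gas moles, so the system shifts toward the side with more gas moles — to the right.
The net shift is to the right. J is a product, so its amount increases.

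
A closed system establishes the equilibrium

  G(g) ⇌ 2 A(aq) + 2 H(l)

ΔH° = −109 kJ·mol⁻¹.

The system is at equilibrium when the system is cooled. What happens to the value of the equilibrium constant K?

increases

K depends on temperature via the van 't Hoff relation. The forward reaction is exothermic, so lowering T increases K.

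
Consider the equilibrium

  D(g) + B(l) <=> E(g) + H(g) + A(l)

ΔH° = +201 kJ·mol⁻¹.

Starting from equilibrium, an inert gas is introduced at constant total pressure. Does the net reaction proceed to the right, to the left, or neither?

Adding inert gas at constant total pressure expands the volume and lowers every reacting partial pressure. With Δn_gas = 2 − 1 = +1, Q moves away from K toward the side with fewer gas moles, so the system shifts toward the side with more gas moles — to the right.

right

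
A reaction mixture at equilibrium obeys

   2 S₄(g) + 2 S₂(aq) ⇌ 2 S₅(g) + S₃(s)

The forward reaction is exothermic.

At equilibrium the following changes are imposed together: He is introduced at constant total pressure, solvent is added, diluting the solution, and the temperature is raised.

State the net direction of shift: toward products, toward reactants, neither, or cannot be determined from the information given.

left

Adding inert gas at constant total pressure expands the volume, scaling every reacting partial pressure by the same factor. Δn_gas = 2 − 2 = 0, so Q is unchanged — no shift.
Dilution lowers every aqueous concentration by the same factor. Δn_aq = 0 − 2 = -2, so the system shifts toward the side with more dissolved moles — to the left.
The forward reaction is exothermic. Raising T favours the endothermic direction — shift to the left.
Only the nonzero effect(s) matter; the net shift is to the left.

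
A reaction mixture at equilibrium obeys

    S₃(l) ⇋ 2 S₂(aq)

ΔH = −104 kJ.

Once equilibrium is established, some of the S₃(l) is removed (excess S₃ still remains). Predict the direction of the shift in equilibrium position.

no shift

S₃ is a pure liquid; its activity is 1 regardless of amount, so Q is unaffected — no shift from this change.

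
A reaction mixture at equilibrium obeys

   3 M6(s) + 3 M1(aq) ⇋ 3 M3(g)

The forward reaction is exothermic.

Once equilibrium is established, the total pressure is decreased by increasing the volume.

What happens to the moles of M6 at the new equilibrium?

Gas moles: reactants 0, products 3 (Δn_gas = +3). Expansion shifts the system toward the side with more moles of gas — to the right.
The net shift is to the right. M6 is a reactant, so its amount decreases.

decreases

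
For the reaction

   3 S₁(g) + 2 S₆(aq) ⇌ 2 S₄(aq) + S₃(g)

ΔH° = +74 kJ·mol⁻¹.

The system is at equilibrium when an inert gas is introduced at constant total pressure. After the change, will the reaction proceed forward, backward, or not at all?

left

Adding inert gas at constant total pressure expands the volume and lowers every reacting partial pressure. With Δn_gas = 1 − 3 = -2, Q moves away from K toward the side with fewer gas moles, so the system shifts toward the side with more gas moles — to the left.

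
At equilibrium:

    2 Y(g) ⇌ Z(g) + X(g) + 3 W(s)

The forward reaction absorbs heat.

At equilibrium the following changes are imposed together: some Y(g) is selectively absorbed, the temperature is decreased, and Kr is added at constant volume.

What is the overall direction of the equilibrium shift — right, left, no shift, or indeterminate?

left

Removing Y (g), a reactant, drives the reaction to the left.
The forward reaction is endothermic. Lowering T favours the exothermic direction — shift to the left.
At constant volume, adding an inert gas leaves every reacting species' partial pressure unchanged, so Q is unchanged — no shift from this change.
Only the nonzero effect(s) matter; the net shift is to the left.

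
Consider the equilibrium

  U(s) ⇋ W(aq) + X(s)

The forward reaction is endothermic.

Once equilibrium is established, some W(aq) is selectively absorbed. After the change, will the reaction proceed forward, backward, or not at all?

right

Removing W (aq), a product, drives the reaction to the right.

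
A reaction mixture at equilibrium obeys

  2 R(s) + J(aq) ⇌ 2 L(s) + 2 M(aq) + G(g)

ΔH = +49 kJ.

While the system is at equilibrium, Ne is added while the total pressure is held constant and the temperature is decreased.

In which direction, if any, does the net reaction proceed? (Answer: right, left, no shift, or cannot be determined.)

Adding inert gas at constant total pressure expands the volume and lowers every reacting partial pressure. With Δn_gas = 1 − 0 = +1, Q moves away from K toward the side with fewer gas moles, so the system shifts toward the side with more gas moles — to the right.
The forward reaction is endothermic. Lowering T favours the exothermic direction — shift to the left.
The individual effects push in opposite directions; without quantitative information the net direction cannot be determined.

cannot be determined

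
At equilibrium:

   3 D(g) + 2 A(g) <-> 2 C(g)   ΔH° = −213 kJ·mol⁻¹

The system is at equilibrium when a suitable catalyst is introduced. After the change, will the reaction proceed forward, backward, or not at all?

A catalyst speeds both forward and reverse rates equally; it changes neither Q nor K — no shift from this change.

no shift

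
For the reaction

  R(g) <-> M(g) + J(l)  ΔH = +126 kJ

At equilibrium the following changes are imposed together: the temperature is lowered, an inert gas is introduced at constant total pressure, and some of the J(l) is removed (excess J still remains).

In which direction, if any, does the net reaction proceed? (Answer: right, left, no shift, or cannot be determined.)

The forward reaction is endothermic. Lowering T favours the exothermic direction — shift to the left.
Adding inert gas at constant total pressure expands the volume, scaling every reacting partial pressure by the same factor. Δn_gas = 1 − 1 = 0, so Q is unchanged — no shift.
J is a pure liquid; its activity is 1 regardless of amount, so Q is unaffected — no shift from this change.
Only the nonzero effect(s) matter; the net shift is to the left.

left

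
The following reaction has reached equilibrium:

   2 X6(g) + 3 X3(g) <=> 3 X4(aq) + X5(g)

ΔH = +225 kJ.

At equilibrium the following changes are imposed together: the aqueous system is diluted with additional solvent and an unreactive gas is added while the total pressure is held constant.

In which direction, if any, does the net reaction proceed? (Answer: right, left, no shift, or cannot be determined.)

cannot be determined

Dilution lowers every aqueous concentration by the same factor. Δn_aq = 3 − 0 = +3, so the system shifts toward the side with more dissolved moles — to the right.
Adding inert gas at constant total pressure expands the volume and lowers every reacting partial pressure. With Δn_gas = 1 − 5 = -4, Q moves away from K toward the side with fewer gas moles, so the system shifts toward the side with more gas moles — to the left.
The individual effects push in opposite directions; without quantitative information the net direction cannot be determined.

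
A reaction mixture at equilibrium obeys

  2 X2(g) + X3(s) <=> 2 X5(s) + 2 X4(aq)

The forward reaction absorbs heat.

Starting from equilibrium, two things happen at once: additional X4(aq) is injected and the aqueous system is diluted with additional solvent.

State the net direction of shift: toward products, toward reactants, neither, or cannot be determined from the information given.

cannot be determined

Adding X4 (aq), a product, drives the reaction to the left.
Dilution lowers every aqueous concentration by the same factor. Δn_aq = 2 − 0 = +2, so the system shifts toward the side with more dissolved moles — to the right.
The individual effects push in opposite directions; without quantitative information the net direction cannot be determined.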